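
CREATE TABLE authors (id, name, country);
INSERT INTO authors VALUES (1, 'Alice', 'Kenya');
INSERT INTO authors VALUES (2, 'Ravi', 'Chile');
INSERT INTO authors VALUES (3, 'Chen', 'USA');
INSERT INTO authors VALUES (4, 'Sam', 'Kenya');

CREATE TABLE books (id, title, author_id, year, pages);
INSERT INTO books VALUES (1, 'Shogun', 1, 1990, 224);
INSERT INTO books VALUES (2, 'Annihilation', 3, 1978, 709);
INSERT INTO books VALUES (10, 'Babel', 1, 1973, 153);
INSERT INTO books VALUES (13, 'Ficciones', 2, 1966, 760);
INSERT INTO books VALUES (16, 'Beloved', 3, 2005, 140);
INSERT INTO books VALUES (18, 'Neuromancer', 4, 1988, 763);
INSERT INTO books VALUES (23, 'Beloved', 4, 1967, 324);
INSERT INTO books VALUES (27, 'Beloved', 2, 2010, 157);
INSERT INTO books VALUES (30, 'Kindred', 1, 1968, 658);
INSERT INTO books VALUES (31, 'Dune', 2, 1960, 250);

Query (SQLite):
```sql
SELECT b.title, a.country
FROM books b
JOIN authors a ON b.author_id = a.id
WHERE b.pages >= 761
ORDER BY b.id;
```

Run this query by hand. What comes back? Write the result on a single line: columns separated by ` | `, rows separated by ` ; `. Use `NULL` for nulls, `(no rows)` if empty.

Each books row matches the authors row where author_id = authors.id.
Then keep rows with b.pages >= 761.

Neuromancer | Kenya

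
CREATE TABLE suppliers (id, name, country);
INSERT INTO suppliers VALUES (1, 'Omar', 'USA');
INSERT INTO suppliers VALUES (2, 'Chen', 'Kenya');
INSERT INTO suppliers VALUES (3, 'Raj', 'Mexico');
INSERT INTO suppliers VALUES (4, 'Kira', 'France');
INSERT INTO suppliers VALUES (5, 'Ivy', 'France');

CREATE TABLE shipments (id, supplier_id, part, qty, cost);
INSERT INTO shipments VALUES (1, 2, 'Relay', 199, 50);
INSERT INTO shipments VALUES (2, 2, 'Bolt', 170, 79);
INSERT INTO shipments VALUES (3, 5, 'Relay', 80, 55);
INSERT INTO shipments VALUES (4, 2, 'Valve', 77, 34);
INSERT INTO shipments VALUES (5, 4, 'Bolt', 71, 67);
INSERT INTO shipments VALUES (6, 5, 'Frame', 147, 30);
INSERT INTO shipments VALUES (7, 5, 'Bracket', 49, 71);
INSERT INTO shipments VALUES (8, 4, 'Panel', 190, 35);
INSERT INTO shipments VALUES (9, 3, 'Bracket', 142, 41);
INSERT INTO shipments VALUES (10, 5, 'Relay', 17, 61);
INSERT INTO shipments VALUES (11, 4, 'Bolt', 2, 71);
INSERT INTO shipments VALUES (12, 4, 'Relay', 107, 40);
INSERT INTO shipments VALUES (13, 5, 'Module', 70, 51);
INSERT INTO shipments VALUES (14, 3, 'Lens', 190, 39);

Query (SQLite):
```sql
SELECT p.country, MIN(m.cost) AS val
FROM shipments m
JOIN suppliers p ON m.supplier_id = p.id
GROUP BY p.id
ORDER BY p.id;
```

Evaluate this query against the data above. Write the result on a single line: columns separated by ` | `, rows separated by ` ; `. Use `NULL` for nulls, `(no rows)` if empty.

Join each shipments row to its suppliers via supplier_id.
Group joined rows by suppliers.id; compute MIN(m.cost) per group.
  2: ids {1, 2, 4} → MIN(m.cost)=34
  3: ids {9, 14} → MIN(m.cost)=39
  4: ids {5, 8, 11, 12} → MIN(m.cost)=35
  5: ids {3, 6, 7, 10, 13} → MIN(m.cost)=30

Kenya | 34 ; Mexico | 39 ; France | 35 ; France | 30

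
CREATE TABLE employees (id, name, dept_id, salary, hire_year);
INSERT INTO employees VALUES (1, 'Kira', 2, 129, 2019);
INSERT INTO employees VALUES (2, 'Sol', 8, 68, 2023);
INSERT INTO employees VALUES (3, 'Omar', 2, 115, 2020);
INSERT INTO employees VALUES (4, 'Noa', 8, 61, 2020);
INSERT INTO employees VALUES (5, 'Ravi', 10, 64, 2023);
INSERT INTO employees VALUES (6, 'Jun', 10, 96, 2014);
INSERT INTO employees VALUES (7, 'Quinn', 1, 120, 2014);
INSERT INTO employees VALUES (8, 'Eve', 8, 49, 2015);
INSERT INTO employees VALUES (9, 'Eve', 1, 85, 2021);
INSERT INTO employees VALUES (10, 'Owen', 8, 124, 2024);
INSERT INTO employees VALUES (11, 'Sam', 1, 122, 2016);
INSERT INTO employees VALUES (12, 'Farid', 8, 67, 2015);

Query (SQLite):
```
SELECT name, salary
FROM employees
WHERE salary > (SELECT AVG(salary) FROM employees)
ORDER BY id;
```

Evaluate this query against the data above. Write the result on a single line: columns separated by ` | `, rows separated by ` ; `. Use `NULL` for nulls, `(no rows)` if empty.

Scalar subquery: AVG(salary) over all employees rows = 91.666667 (≈; comparison uses full precision).
Keep rows where salary > that value.

Kira | 129 ; Omar | 115 ; Jun | 96 ; Quinn | 120 ; Owen | 124 ; Sam | 122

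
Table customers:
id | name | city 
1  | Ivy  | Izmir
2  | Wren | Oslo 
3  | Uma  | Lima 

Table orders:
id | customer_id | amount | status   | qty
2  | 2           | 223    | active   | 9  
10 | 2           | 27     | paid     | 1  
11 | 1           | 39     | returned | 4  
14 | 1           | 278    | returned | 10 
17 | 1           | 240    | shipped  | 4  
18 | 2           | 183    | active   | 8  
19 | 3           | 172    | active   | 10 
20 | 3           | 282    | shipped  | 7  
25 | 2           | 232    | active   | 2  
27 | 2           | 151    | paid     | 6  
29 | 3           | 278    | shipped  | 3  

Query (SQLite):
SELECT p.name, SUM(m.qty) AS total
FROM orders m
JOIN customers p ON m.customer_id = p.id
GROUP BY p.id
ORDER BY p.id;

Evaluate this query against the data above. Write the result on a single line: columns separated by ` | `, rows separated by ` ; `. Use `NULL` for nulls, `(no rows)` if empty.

Ivy | 18 ; Wren | 26 ; Uma | 20

Join each orders row to its customers via customer_id.
Group joined rows by customers.id; compute SUM(m.qty) per group.
  1: ids {11, 14, 17} → SUM(m.qty)=18
  2: ids {2, 10, 18, 25, 27} → SUM(m.qty)=26
  3: ids {19, 20, 29} → SUM(m.qty)=20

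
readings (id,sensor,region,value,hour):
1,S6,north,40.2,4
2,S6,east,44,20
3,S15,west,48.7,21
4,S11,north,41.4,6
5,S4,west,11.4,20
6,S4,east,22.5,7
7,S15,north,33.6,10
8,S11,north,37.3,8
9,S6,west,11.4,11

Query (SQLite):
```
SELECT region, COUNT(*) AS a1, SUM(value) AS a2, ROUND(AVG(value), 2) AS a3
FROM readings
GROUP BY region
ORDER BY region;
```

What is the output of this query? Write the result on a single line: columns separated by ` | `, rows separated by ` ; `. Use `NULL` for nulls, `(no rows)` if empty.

east | 2 | 66.5 | 33.25 ; north | 4 | 152.5 | 38.13 ; west | 3 | 71.5 | 23.83

Group readings by region.
Per group compute: COUNT(*), SUM(value), ROUND(AVG(value), 2).
  east: ids {2, 6} → COUNT(*)=2, SUM(value)=66.5, ROUND(AVG(value), 2)=33.25
  north: ids {1, 4, 7, 8} → COUNT(*)=4, SUM(value)=152.5, ROUND(AVG(value), 2)=38.13
  west: ids {3, 5, 9} → COUNT(*)=3, SUM(value)=71.5, ROUND(AVG(value), 2)=23.83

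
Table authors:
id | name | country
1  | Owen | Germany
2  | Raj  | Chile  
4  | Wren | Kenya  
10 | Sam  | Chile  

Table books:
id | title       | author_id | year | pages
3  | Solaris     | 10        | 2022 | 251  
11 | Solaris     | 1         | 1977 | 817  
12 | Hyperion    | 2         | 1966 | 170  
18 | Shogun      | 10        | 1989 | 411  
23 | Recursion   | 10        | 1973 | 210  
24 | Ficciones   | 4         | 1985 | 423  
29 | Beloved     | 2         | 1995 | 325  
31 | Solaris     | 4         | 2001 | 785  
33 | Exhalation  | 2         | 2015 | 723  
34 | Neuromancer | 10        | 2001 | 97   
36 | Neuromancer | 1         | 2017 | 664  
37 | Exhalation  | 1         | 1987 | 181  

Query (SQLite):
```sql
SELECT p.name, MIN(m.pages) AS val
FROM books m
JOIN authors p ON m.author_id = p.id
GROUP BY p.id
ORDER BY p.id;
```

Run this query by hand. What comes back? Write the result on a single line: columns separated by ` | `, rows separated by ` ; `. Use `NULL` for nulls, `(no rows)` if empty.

Owen | 181 ; Raj | 170 ; Wren | 423 ; Sam | 97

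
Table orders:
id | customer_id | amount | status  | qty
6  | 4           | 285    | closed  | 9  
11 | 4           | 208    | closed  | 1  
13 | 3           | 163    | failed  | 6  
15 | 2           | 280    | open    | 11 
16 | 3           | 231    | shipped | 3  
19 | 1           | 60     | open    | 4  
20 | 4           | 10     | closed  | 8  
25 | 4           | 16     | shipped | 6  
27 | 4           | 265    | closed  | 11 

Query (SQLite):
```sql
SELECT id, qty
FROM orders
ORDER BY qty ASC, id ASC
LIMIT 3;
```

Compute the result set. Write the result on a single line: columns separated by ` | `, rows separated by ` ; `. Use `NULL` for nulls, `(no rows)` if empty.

11 | 1 ; 16 | 3 ; 19 | 4

Sort by qty asc, tiebreak id asc: (1, id=11), (3, id=16), (4, id=19), (6, id=13), (6, id=25), (8, id=20) …. Take first 3.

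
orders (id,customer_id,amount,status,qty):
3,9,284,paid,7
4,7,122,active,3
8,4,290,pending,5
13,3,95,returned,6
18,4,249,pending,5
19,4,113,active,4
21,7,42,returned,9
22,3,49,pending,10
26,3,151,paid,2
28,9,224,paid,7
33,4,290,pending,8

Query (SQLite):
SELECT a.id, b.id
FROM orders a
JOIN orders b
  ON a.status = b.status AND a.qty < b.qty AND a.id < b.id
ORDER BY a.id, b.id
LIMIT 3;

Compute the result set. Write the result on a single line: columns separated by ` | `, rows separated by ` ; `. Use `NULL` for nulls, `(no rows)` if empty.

4 | 19 ; 8 | 22 ; 8 | 33

Pairs (a,b) with same status, a.qty < b.qty, a.id < b.id.
status groups: active:{4,19} paid:{3,26,28} pending:{8,18,22,33} returned:{13,21}
Ordered by (a.id, b.id); first 3.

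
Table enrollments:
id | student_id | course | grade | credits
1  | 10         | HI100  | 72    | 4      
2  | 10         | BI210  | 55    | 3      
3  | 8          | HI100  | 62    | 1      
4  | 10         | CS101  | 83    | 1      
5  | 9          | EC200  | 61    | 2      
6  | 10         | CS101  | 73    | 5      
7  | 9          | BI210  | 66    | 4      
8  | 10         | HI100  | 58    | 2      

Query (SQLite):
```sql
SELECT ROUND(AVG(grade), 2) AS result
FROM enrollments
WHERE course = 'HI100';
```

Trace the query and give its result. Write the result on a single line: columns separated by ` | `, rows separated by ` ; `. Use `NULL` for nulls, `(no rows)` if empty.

64

Rows where course='HI100' → grade values: [72, 62, 58].
AVG = 192 / 3 (rounded to 2 dp).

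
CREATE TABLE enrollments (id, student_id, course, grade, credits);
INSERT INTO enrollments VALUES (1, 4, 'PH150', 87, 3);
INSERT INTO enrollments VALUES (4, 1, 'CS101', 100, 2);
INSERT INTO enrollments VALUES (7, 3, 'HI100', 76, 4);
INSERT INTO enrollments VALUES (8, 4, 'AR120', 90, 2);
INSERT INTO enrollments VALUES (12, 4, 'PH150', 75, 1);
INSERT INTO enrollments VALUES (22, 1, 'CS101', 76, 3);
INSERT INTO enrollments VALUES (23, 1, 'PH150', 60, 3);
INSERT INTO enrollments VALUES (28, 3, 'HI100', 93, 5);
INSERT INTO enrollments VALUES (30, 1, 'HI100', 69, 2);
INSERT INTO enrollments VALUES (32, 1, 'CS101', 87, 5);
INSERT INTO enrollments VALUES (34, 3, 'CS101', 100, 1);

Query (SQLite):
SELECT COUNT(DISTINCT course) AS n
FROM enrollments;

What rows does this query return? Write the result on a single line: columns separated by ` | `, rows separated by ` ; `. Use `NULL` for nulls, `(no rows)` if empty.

Count distinct non-NULL course values.

4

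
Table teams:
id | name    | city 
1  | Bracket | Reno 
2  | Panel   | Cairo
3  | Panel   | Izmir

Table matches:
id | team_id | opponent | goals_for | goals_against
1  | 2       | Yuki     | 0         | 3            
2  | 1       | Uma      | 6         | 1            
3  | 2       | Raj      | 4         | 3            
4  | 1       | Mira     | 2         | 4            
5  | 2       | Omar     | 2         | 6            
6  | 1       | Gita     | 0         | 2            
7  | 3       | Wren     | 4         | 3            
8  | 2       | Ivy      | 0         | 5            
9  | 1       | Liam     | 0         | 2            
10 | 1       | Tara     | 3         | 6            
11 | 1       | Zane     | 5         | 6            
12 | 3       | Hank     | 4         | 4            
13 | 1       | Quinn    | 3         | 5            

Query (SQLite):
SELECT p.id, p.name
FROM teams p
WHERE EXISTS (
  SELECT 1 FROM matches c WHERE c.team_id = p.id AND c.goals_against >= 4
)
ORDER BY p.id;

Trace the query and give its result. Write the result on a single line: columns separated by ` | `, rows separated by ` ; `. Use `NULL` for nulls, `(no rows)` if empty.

1 | Bracket ; 2 | Panel ; 3 | Panel

For each teams row, check whether any matches with matching team_id has goals_against >= 4.
Keep rows where that is true.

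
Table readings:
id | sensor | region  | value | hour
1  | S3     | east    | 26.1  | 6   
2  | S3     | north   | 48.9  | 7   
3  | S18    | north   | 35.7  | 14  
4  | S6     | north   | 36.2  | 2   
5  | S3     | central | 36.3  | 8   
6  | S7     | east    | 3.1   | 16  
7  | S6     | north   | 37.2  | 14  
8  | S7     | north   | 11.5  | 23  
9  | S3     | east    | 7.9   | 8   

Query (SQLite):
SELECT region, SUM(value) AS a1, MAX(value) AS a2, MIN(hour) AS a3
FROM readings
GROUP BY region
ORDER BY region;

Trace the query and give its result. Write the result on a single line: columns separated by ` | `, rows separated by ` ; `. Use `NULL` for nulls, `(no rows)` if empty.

central | 36.3 | 36.3 | 8 ; east | 37.1 | 26.1 | 6 ; north | 169.5 | 48.9 | 2

Group readings by region.
Per group compute: SUM(value), MAX(value), MIN(hour).
  central: ids {5} → SUM(value)=36.3, MAX(value)=36.3, MIN(hour)=8
  east: ids {1, 6, 9} → SUM(value)=37.1, MAX(value)=26.1, MIN(hour)=6
  north: ids {2, 3, 4, 7, 8} → SUM(value)=169.5, MAX(value)=48.9, MIN(hour)=2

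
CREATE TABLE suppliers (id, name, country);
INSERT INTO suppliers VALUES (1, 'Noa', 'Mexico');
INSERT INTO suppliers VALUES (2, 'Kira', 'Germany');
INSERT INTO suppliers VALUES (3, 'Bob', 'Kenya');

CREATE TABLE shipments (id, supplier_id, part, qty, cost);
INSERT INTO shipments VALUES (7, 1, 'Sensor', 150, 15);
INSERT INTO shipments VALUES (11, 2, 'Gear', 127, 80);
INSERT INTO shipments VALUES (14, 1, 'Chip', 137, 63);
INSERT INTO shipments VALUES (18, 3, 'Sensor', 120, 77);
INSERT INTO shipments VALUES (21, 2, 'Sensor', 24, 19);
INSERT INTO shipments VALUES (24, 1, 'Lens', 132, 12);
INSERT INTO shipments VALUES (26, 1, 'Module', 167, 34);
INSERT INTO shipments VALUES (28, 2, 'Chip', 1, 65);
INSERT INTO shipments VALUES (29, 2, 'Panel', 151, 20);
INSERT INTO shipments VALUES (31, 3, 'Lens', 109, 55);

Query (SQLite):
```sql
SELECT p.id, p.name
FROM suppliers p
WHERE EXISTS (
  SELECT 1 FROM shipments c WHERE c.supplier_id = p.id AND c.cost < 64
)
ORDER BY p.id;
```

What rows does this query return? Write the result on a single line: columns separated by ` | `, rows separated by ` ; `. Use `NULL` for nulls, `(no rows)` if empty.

1 | Noa ; 2 | Kira ; 3 | Bob

For each suppliers row, check whether any shipments with matching supplier_id has cost < 64.
Keep rows where that is true.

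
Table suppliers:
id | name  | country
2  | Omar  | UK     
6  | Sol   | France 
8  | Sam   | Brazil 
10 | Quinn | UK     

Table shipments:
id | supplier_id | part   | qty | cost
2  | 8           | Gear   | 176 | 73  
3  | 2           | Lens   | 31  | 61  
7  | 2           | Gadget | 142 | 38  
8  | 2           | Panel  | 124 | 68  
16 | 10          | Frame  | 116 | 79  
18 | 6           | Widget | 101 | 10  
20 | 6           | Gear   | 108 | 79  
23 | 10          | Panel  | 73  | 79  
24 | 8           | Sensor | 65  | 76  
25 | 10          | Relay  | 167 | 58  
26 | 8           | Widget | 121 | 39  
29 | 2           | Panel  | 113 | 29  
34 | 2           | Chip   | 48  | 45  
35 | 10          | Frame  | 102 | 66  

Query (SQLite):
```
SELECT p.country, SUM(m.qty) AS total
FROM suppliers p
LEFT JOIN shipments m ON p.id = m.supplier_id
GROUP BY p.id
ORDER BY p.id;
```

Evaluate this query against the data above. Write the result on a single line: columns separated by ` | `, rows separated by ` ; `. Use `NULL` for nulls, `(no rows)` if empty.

LEFT JOIN keeps every suppliers row; unmatched ones get NULL for shipments columns.
Group by suppliers.id and compute SUM(m.qty). SUM over an all-NULL group is NULL.
  2: ids {3, 7, 8, 29, 34} → SUM(m.qty)=458
  6: ids {18, 20} → SUM(m.qty)=209
  8: ids {2, 24, 26} → SUM(m.qty)=362
  10: ids {16, 23, 25, 35} → SUM(m.qty)=458

UK | 458 ; France | 209 ; Brazil | 362 ; UK | 458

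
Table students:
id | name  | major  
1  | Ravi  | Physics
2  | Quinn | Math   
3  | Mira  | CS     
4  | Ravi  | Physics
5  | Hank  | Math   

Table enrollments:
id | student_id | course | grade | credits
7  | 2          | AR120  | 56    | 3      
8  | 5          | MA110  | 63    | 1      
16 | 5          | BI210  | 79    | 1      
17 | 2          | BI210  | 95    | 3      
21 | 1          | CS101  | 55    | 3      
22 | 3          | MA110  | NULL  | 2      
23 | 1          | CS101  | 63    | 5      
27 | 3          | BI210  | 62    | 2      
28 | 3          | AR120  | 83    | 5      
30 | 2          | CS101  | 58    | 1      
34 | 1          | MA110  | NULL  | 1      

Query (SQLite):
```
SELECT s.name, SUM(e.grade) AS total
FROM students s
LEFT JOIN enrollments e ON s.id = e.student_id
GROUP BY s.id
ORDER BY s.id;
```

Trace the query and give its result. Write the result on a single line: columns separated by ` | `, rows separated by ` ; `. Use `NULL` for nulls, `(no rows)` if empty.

Ravi | 118 ; Quinn | 209 ; Mira | 145 ; Ravi | NULL ; Hank | 142

LEFT JOIN keeps every students row; unmatched ones get NULL for enrollments columns.
Group by students.id and compute SUM(e.grade). SUM over an all-NULL group is NULL.
  1: ids {21, 23, 34} → SUM(e.grade)=118
  2: ids {7, 17, 30} → SUM(e.grade)=209
  3: ids {22, 27, 28} → SUM(e.grade)=145
  4: ids {—} → SUM(e.grade)=NULL
  5: ids {8, 16} → SUM(e.grade)=142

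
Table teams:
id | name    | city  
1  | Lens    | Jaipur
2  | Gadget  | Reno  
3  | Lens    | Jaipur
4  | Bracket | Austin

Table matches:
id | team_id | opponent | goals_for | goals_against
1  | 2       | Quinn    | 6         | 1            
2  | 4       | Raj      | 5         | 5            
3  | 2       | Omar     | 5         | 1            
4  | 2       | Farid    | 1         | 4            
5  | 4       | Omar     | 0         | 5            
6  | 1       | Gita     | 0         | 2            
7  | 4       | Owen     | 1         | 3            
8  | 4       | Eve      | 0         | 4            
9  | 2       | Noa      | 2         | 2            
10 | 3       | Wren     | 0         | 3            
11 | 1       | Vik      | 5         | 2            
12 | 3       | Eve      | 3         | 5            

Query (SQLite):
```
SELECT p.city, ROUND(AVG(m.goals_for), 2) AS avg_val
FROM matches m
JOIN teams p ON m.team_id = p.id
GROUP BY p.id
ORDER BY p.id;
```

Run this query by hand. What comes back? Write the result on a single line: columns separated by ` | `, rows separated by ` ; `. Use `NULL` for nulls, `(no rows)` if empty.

Jaipur | 2.5 ; Reno | 3.5 ; Jaipur | 1.5 ; Austin | 1.5

Join each matches row to its teams via team_id.
Group joined rows by teams.id; compute ROUND(AVG(m.goals_for), 2) per group.
  1: ids {6, 11} → ROUND(AVG(m.goals_for), 2)=2.5
  2: ids {1, 3, 4, 9} → ROUND(AVG(m.goals_for), 2)=3.5
  3: ids {10, 12} → ROUND(AVG(m.goals_for), 2)=1.5
  4: ids {2, 5, 7, 8} → ROUND(AVG(m.goals_for), 2)=1.5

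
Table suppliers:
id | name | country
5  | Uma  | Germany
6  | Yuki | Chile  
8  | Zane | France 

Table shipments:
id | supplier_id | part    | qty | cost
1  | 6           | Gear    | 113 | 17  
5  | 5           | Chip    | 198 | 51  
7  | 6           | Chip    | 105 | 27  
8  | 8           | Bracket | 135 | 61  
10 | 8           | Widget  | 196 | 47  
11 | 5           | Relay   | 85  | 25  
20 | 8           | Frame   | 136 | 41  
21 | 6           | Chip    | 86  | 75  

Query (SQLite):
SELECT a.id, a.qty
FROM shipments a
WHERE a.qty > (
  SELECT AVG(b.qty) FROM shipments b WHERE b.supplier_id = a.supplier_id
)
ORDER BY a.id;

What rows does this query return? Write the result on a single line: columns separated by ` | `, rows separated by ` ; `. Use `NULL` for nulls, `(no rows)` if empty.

1 | 113 ; 5 | 198 ; 7 | 105 ; 10 | 196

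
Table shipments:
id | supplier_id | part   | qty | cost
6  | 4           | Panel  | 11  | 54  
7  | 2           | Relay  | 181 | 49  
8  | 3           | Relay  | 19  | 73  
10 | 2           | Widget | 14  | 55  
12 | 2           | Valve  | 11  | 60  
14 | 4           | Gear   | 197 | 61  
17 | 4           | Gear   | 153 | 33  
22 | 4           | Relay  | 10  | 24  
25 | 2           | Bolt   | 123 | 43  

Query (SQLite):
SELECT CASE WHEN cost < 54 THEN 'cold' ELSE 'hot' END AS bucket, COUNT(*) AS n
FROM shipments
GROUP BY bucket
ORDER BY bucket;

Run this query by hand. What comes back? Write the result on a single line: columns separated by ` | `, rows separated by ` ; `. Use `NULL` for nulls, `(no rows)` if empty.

Bucket rows by cost < 54 → 'cold' else 'hot'; count each bucket.

cold | 4 ; hot | 5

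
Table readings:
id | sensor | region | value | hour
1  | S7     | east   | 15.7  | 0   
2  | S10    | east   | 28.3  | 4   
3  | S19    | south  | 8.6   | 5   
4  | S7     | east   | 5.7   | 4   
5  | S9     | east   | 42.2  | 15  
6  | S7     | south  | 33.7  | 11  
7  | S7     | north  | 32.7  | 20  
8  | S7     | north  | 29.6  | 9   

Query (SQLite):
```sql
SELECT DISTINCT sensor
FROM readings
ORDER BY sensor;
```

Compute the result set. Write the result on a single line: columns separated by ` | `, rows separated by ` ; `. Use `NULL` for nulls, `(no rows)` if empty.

Collect distinct sensor values from readings.

S10 ; S19 ; S7 ; S9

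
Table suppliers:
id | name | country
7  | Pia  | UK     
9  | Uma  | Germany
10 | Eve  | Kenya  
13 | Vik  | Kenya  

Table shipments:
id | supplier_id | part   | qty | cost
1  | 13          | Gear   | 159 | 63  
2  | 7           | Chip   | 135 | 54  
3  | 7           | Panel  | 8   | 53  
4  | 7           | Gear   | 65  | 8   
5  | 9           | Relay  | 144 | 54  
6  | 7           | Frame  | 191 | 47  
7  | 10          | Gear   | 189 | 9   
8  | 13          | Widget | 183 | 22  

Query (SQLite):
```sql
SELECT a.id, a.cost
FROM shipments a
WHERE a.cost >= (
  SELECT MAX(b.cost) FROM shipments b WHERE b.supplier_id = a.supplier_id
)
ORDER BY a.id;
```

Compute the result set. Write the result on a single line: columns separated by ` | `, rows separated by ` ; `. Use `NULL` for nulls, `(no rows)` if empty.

1 | 63 ; 2 | 54 ; 5 | 54 ; 7 | 9

For each shipments row a, compute MAX(cost) over rows sharing a.supplier_id.
Keep row a if a.cost >= that per-group MAX.
  supplier_id=7: MAX(cost) = 54
  supplier_id=9: MAX(cost) = 54
  supplier_id=10: MAX(cost) = 9
  supplier_id=13: MAX(cost) = 63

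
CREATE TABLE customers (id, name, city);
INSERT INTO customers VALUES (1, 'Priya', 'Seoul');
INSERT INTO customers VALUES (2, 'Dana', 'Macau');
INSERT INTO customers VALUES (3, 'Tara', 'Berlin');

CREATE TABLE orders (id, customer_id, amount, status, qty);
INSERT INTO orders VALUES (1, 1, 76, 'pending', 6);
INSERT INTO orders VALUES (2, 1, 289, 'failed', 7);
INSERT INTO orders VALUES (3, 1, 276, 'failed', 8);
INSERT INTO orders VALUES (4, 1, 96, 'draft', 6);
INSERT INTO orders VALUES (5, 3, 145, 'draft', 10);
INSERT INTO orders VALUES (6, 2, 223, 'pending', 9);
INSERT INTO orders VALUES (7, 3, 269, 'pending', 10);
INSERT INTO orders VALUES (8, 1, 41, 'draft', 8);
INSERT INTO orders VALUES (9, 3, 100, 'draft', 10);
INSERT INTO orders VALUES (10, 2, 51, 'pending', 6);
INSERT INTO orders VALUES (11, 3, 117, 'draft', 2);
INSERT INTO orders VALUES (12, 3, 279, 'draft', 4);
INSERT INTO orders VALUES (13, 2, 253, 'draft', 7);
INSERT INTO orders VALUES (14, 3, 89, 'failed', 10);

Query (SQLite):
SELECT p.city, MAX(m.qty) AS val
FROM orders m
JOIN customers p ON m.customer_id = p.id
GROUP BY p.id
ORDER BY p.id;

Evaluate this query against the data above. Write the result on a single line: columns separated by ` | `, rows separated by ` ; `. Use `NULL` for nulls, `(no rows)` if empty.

Join each orders row to its customers via customer_id.
Group joined rows by customers.id; compute MAX(m.qty) per group.
  1: ids {1, 2, 3, 4, 8} → MAX(m.qty)=8
  2: ids {6, 10, 13} → MAX(m.qty)=9
  3: ids {5, 7, 9, 11, 12, 14} → MAX(m.qty)=10

Seoul | 8 ; Macau | 9 ; Berlin | 10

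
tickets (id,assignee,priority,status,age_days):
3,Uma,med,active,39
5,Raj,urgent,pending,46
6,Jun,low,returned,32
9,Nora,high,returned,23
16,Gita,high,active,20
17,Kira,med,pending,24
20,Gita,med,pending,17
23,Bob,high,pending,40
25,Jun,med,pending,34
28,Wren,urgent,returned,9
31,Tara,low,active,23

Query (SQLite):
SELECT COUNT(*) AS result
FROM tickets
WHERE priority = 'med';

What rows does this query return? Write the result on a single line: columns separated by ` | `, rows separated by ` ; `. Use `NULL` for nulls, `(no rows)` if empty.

4

Rows where priority='med' → age_days values: [39, 24, 17, 34].
COUNT(*) counts rows → 4.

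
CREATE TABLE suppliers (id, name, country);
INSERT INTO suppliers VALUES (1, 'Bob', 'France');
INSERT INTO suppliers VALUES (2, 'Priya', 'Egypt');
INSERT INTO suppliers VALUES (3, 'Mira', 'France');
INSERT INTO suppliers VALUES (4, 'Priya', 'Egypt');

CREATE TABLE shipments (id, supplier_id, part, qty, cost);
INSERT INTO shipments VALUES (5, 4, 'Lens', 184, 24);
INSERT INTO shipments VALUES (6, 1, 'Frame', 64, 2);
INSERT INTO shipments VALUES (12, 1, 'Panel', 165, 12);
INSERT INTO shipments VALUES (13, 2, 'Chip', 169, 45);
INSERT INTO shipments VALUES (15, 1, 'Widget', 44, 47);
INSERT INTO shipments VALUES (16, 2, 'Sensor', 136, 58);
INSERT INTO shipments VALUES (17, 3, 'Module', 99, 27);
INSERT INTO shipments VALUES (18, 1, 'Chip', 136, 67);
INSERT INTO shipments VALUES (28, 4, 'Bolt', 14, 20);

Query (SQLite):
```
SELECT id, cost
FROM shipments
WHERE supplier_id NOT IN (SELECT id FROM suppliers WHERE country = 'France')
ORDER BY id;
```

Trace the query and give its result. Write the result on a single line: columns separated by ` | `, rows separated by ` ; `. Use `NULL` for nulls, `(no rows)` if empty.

Inner query: suppliers.id where country = 'France'.
Outer: keep shipments rows whose supplier_id is not in that set.
Inner query → {1, 3}

5 | 24 ; 13 | 45 ; 16 | 58 ; 28 | 20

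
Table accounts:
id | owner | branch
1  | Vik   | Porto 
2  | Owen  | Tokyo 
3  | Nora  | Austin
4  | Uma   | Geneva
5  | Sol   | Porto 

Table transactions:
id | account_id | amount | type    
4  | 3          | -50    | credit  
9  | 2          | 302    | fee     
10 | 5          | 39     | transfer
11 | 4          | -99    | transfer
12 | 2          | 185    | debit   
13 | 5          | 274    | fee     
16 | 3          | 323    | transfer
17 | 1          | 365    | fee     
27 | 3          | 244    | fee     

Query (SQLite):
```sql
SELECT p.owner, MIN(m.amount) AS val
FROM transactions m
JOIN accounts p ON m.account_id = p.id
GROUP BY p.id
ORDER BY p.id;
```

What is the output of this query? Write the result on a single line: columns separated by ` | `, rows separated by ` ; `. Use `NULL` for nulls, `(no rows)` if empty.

Vik | 365 ; Owen | 185 ; Nora | -50 ; Uma | -99 ; Sol | 39

Join each transactions row to its accounts via account_id.
Group joined rows by accounts.id; compute MIN(m.amount) per group.
  1: ids {17} → MIN(m.amount)=365
  2: ids {9, 12} → MIN(m.amount)=185
  3: ids {4, 16, 27} → MIN(m.amount)=-50
  4: ids {11} → MIN(m.amount)=-99
  5: ids {10, 13} → MIN(m.amount)=39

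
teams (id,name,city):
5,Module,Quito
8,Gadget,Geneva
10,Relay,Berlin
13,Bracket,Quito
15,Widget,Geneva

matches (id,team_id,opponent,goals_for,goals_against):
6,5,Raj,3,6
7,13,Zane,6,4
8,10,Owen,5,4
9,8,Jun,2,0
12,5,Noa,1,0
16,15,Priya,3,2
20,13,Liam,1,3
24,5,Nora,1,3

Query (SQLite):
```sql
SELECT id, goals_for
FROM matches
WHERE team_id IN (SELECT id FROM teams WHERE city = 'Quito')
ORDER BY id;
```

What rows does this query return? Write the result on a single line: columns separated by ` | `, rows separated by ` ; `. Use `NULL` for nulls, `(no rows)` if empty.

6 | 3 ; 7 | 6 ; 12 | 1 ; 20 | 1 ; 24 | 1

Inner query: teams.id where city = 'Quito'.
Outer: keep matches rows whose team_id is in that set.
Inner query → {5, 13}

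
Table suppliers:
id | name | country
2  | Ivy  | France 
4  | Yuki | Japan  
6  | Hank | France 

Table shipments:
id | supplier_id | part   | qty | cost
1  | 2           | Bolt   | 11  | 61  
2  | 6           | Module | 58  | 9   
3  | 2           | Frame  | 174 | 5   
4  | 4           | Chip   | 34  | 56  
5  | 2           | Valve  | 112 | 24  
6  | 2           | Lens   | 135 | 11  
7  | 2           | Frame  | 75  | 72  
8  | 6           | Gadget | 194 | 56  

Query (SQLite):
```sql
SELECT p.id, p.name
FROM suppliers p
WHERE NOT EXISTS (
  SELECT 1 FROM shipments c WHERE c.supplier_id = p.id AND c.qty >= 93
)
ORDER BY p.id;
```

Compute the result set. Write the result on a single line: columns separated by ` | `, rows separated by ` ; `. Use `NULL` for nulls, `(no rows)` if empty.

4 | Yuki

For each suppliers row, check whether any shipments with matching supplier_id has qty >= 93.
Keep rows where that is false.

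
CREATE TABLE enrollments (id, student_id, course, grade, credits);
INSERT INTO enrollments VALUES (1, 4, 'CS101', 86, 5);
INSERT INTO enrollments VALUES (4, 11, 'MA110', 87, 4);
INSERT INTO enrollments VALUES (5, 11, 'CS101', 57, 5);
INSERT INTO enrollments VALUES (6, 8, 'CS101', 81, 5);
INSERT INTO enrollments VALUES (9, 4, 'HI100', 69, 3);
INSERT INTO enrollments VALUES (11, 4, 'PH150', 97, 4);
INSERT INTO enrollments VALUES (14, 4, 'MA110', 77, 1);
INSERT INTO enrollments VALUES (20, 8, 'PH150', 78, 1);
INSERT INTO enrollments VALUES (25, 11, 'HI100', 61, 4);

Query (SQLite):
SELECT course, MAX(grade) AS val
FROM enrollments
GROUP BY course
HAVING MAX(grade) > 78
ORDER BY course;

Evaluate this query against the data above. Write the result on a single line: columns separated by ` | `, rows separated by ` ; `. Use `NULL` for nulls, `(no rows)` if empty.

CS101 | 86 ; MA110 | 87 ; PH150 | 97

Partition enrollments by course; compute MAX(grade) within each group.
HAVING: keep groups where MAX(grade) > 78.
  CS101: ids {1, 5, 6} → MAX(grade)=86
  HI100: ids {9, 25} → MAX(grade)=69
  MA110: ids {4, 14} → MAX(grade)=87
  PH150: ids {11, 20} → MAX(grade)=97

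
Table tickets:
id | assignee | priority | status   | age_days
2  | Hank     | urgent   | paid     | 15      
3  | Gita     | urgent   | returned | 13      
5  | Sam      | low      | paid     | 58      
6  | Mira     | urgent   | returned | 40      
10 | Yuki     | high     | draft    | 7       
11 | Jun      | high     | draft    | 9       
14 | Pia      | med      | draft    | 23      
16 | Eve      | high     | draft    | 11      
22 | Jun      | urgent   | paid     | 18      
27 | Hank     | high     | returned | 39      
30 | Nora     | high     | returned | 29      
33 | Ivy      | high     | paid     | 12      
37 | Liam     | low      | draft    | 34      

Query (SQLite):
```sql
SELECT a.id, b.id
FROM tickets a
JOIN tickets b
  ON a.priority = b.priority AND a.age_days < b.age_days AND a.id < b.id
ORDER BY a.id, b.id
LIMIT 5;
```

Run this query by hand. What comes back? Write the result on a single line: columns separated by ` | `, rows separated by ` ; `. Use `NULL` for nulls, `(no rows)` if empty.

2 | 6 ; 2 | 22 ; 3 | 6 ; 3 | 22 ; 10 | 11

Pairs (a,b) with same priority, a.age_days < b.age_days, a.id < b.id.
priority groups: high:{10,11,16,27,30,33} low:{5,37} med:{14} urgent:{2,3,6,22}
Ordered by (a.id, b.id); first 5.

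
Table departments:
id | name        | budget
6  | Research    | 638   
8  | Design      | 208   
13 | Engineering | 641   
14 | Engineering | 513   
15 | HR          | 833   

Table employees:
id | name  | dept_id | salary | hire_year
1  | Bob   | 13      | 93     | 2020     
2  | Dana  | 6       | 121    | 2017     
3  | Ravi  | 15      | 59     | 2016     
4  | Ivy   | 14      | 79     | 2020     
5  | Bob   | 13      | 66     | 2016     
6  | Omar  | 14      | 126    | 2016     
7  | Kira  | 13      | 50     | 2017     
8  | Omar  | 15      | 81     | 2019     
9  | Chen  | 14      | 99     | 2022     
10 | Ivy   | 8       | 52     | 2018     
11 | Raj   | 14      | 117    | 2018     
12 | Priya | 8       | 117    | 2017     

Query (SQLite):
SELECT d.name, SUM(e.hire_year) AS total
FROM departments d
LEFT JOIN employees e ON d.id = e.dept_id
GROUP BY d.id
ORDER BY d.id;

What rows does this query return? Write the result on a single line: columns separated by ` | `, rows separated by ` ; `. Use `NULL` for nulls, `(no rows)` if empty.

LEFT JOIN keeps every departments row; unmatched ones get NULL for employees columns.
Group by departments.id and compute SUM(e.hire_year). SUM over an all-NULL group is NULL.
  6: ids {2} → SUM(e.hire_year)=2017
  8: ids {10, 12} → SUM(e.hire_year)=4035
  13: ids {1, 5, 7} → SUM(e.hire_year)=6053
  14: ids {4, 6, 9, 11} → SUM(e.hire_year)=8076
  15: ids {3, 8} → SUM(e.hire_year)=4035

Research | 2017 ; Design | 4035 ; Engineering | 6053 ; Engineering | 8076 ; HR | 4035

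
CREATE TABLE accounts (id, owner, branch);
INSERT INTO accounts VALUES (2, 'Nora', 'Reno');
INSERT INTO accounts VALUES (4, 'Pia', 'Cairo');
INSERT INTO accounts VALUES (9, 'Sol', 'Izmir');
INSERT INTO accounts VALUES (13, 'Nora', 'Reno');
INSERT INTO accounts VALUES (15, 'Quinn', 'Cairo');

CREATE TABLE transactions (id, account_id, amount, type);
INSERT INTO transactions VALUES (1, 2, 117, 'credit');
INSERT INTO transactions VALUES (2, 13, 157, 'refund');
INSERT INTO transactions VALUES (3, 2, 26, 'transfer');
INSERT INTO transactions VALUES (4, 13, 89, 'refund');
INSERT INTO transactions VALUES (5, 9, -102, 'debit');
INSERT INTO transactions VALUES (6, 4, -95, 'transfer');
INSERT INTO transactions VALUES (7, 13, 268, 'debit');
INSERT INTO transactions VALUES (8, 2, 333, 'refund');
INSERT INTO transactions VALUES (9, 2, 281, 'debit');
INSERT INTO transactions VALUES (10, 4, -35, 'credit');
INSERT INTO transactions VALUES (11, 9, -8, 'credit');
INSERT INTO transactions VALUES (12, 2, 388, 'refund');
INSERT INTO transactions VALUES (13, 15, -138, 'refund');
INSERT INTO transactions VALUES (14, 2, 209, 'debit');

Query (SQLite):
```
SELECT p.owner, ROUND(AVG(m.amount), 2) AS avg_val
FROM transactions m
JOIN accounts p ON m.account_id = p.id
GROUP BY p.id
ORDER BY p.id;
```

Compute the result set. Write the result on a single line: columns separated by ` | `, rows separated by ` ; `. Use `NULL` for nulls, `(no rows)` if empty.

Join each transactions row to its accounts via account_id.
Group joined rows by accounts.id; compute ROUND(AVG(m.amount), 2) per group.
  2: ids {1, 3, 8, 9, 12, 14} → ROUND(AVG(m.amount), 2)=225.67
  4: ids {6, 10} → ROUND(AVG(m.amount), 2)=-65
  9: ids {5, 11} → ROUND(AVG(m.amount), 2)=-55
  13: ids {2, 4, 7} → ROUND(AVG(m.amount), 2)=171.33
  15: ids {13} → ROUND(AVG(m.amount), 2)=-138

Nora | 225.67 ; Pia | -65 ; Sol | -55 ; Nora | 171.33 ; Quinn | -138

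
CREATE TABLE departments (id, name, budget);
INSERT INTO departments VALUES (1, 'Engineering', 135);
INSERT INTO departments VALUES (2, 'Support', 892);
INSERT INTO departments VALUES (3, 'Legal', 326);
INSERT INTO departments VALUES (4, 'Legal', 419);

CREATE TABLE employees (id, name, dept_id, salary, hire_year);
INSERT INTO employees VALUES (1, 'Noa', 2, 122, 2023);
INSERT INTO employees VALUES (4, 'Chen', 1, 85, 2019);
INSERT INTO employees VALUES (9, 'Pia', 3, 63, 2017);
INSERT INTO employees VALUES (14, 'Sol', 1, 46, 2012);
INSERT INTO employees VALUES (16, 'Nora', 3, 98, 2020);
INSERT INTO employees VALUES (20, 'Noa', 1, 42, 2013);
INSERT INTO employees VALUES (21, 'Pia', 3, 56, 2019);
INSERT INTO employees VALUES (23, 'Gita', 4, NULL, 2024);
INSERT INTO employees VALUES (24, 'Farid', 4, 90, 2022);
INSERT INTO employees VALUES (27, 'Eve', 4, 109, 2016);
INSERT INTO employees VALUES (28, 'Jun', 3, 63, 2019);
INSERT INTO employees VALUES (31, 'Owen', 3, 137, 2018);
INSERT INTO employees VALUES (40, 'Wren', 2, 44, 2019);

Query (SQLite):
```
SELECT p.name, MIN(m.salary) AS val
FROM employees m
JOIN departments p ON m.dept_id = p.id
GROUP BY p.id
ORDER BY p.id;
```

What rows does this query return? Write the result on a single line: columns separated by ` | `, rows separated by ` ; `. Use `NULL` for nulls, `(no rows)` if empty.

Engineering | 42 ; Support | 44 ; Legal | 56 ; Legal | 90

Join each employees row to its departments via dept_id.
Group joined rows by departments.id; compute MIN(m.salary) per group.
  1: ids {4, 14, 20} → MIN(m.salary)=42
  2: ids {1, 40} → MIN(m.salary)=44
  3: ids {9, 16, 21, 28, 31} → MIN(m.salary)=56
  4: ids {23, 24, 27} → MIN(m.salary)=90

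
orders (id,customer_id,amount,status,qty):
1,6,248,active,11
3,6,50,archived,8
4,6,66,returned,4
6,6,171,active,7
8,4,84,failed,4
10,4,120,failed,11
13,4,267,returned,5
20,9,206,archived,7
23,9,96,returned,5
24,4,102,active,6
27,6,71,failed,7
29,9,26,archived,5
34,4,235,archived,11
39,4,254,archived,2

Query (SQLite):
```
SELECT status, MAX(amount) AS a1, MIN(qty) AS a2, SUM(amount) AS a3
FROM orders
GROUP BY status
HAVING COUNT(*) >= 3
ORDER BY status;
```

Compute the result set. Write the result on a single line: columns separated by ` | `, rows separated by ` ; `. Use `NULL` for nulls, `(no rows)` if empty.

active | 248 | 6 | 521 ; archived | 254 | 2 | 771 ; failed | 120 | 4 | 275 ; returned | 267 | 4 | 429

Group orders by status.
Per group compute: MAX(amount), MIN(qty), SUM(amount).
HAVING: drop groups with fewer than 3 rows.
  active: ids {1, 6, 24} → MAX(amount)=248, MIN(qty)=6, SUM(amount)=521
  archived: ids {3, 20, 29, 34, 39} → MAX(amount)=254, MIN(qty)=2, SUM(amount)=771
  failed: ids {8, 10, 27} → MAX(amount)=120, MIN(qty)=4, SUM(amount)=275
  returned: ids {4, 13, 23} → MAX(amount)=267, MIN(qty)=4, SUM(amount)=429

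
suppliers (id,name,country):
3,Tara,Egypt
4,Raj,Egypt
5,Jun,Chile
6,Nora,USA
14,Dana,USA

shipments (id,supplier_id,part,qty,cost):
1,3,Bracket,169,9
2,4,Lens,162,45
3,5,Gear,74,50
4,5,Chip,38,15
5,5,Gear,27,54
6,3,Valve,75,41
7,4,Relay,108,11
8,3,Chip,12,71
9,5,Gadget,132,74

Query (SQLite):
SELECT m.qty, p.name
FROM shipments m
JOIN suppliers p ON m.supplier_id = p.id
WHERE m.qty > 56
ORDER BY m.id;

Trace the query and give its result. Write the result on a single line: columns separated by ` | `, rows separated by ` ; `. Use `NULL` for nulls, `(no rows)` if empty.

Each shipments row matches the suppliers row where supplier_id = suppliers.id.
Then keep rows with m.qty > 56.

169 | Tara ; 162 | Raj ; 74 | Jun ; 75 | Tara ; 108 | Raj ; 132 | Jun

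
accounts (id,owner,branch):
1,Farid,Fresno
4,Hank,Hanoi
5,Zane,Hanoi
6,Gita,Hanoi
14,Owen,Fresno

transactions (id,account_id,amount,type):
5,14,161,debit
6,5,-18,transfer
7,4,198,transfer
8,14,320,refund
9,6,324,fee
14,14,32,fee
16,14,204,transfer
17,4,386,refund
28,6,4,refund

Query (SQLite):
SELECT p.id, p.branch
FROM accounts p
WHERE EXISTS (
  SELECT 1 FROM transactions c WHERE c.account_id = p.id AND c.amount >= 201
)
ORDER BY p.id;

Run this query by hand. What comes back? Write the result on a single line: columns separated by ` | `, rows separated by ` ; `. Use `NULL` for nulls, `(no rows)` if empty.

For each accounts row, check whether any transactions with matching account_id has amount >= 201.
Keep rows where that is true.

4 | Hanoi ; 6 | Hanoi ; 14 | Fresno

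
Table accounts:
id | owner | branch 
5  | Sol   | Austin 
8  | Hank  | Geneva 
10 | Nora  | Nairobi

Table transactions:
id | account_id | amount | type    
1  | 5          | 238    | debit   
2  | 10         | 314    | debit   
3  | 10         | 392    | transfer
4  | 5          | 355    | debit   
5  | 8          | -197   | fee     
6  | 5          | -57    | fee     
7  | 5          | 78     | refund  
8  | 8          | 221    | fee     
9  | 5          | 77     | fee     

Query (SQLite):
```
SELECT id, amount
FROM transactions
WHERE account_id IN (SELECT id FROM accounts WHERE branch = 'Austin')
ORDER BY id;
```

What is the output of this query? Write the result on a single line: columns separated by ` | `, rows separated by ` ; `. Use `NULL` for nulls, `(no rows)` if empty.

1 | 238 ; 4 | 355 ; 6 | -57 ; 7 | 78 ; 9 | 77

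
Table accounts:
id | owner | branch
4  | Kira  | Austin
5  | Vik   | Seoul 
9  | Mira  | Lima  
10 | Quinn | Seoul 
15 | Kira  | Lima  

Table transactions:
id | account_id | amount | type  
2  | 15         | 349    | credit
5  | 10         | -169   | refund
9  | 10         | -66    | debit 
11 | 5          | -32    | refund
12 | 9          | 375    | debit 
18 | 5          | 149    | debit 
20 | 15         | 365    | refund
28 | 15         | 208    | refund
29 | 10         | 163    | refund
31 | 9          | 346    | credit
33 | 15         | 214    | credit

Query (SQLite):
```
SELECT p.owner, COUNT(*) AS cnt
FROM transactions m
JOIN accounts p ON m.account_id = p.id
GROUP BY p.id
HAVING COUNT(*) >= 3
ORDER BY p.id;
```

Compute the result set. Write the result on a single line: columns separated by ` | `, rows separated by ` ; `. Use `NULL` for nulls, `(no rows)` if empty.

Join each transactions row to its accounts via account_id.
Group joined rows by accounts.id; compute COUNT(*) per group.
HAVING: keep groups with count ≥ 3.
  5: ids {11, 18} → COUNT(*)=2
  9: ids {12, 31} → COUNT(*)=2
  10: ids {5, 9, 29} → COUNT(*)=3
  15: ids {2, 20, 28, 33} → COUNT(*)=4

Quinn | 3 ; Kira | 4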